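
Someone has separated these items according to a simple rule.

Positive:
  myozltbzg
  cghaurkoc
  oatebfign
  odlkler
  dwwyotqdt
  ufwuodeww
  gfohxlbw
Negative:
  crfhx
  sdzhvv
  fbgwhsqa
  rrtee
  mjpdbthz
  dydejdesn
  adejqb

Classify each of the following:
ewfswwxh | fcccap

Negative, Negative

The classifier is using: contains 'o'.
ewfswwxh — no 'o', hence Negative. fcccap — no 'o', hence Negative.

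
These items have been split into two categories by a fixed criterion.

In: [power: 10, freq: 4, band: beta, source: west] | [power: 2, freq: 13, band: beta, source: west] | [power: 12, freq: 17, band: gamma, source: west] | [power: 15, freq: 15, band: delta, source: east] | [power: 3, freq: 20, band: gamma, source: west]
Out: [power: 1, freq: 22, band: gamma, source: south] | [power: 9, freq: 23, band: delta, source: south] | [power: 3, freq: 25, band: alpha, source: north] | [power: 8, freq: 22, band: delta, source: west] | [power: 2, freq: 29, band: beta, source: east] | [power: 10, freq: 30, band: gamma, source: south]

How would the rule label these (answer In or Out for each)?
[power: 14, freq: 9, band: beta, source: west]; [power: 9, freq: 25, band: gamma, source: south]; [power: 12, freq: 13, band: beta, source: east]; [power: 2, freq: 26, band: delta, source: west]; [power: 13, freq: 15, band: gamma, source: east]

Every 'In' example satisfies: freq ≤ 20. None of the 'Out' examples do.
[power: 14, freq: 9, band: beta, source: west]: freq = 9 — satisfies this, so In.
[power: 9, freq: 25, band: gamma, source: south]: freq = 25 — does not pass, so Out.
[power: 12, freq: 13, band: beta, source: east]: freq = 13 — satisfies this, so In.
[power: 2, freq: 26, band: delta, source: west]: freq = 26 — does not pass, so Out.
[power: 13, freq: 15, band: gamma, source: east]: freq = 15 — satisfies this, so In.

In, Out, In, Out, In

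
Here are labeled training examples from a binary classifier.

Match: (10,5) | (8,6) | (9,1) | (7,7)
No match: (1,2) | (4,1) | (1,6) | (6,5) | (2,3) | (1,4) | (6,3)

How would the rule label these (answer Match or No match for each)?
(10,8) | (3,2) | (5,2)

One predicate separates the groups cleanly: first ≥ 7.
(10,8): Match (first 10).
(3,2): No match (first 3).
(5,2): No match (first 5).

Match, No match, No match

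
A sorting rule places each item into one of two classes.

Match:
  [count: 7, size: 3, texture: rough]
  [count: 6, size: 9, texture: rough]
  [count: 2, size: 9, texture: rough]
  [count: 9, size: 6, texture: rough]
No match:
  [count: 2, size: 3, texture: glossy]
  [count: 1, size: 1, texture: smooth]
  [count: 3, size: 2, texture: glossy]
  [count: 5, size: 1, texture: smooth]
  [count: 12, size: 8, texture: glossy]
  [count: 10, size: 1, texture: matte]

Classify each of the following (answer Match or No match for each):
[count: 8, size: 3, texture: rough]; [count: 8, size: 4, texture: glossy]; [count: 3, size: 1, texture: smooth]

Match, No match, No match

The distinguishing property — texture is rough — holds for all the 'Match' cases and none of the 'No match' cases.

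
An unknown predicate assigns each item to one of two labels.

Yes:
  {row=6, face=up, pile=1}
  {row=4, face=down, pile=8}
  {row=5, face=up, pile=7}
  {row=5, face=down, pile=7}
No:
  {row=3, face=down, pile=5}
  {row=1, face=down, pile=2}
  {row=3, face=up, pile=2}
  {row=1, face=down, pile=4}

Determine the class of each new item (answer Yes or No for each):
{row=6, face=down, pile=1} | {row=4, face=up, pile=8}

The pattern is that an item is 'Yes' exactly when: row ≥ 4.
{row=6, face=down, pile=1} — row = 6, hence Yes. {row=4, face=up, pile=8} — row = 4, hence Yes.

Yes, Yes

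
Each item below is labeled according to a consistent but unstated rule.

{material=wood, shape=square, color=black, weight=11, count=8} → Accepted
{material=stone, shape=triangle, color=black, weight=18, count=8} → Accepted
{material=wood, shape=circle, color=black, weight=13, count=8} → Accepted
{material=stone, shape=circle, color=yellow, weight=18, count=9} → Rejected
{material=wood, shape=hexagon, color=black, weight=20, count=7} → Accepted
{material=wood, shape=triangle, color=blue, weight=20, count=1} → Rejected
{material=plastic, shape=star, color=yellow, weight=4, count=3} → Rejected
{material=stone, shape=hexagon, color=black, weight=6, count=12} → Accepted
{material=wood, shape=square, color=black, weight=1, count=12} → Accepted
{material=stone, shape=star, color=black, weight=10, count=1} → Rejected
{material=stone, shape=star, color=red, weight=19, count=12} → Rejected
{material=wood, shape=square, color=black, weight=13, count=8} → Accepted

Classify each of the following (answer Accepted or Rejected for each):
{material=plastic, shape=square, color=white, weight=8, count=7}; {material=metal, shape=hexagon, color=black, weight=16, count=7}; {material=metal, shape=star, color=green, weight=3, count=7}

One predicate separates the groups cleanly: color is black AND count ≥ 3.
{material=plastic, shape=square, color=white, weight=8, count=7}: color is white, count = 7 — does not pass, so Rejected.
{material=metal, shape=hexagon, color=black, weight=16, count=7}: color is black, count = 7 — matches, so Accepted.
{material=metal, shape=star, color=green, weight=3, count=7}: color is green, count = 7 — does not pass, so Rejected.

Rejected, Accepted, Rejected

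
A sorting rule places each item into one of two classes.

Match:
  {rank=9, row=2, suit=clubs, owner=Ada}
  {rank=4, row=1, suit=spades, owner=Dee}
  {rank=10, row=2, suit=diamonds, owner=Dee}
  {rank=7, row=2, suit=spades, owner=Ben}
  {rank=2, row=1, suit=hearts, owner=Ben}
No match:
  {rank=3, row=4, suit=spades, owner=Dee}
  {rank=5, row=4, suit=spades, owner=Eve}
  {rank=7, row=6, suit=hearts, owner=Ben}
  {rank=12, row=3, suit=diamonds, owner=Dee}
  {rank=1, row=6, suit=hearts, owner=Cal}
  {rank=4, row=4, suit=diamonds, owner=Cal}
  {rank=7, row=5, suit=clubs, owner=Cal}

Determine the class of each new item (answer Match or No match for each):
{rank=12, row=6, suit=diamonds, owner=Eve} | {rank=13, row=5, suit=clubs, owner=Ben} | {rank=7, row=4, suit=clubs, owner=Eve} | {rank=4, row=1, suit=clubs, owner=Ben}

No match, No match, No match, Match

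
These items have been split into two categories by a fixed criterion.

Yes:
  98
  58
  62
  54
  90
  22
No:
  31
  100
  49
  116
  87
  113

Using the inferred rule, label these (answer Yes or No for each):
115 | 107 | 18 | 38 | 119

Comparing the two groups points to one rule — ≡ 2 (mod 4).
115 — 115 mod 4 = 3, hence No.
107 — 107 mod 4 = 3, hence No.
18 — 18 mod 4 = 2, hence Yes.
38 — 38 mod 4 = 2, hence Yes.
119 — 119 mod 4 = 3, hence No.

No, No, Yes, Yes, No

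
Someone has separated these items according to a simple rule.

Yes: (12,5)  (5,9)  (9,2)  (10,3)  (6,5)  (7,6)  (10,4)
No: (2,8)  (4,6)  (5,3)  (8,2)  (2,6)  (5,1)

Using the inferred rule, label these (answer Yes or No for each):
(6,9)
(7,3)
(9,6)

The rule appears to be: sum ≥ 11.
(6,9): Yes (6+9 = 15).
(7,3): No (7+3 = 10).
(9,6): Yes (9+6 = 15).

Yes, No, Yes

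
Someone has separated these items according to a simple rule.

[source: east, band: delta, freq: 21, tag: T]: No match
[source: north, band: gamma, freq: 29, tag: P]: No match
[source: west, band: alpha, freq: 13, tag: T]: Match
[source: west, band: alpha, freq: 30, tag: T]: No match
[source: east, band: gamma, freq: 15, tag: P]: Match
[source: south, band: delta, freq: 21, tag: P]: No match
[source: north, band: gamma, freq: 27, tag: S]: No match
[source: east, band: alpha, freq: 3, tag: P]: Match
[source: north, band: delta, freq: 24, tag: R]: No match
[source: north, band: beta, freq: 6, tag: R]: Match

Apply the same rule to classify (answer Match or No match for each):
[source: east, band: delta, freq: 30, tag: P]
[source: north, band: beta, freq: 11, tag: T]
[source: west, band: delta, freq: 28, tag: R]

No match, Match, No match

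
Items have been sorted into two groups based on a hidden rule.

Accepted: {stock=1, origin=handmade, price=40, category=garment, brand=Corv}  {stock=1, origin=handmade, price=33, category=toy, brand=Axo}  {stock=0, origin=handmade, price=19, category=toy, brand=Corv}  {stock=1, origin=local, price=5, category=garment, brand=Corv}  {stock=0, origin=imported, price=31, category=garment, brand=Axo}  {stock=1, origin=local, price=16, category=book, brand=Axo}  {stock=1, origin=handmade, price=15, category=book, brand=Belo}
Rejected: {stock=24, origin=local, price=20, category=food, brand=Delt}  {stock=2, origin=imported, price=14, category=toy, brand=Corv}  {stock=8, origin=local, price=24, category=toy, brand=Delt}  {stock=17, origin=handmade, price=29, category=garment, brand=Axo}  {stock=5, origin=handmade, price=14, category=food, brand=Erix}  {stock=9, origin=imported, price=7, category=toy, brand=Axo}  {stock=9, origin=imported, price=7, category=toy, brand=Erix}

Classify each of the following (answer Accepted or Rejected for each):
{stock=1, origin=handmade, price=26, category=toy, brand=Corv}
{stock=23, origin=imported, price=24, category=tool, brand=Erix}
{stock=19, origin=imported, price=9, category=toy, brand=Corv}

Accepted, Rejected, Rejected

The common property of the 'Accepted' items is: stock ≤ 1. No 'Rejected' item has it.
{stock=1, origin=handmade, price=26, category=toy, brand=Corv} — stock = 1, hence Accepted. {stock=23, origin=imported, price=24, category=tool, brand=Erix} — stock = 23, hence Rejected. {stock=19, origin=imported, price=9, category=toy, brand=Corv} — stock = 19, hence Rejected.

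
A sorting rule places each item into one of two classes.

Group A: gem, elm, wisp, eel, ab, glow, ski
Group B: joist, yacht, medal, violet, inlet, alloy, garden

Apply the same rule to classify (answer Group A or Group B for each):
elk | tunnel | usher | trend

'Group A' ⟺ length ≤ 4.

Group A, Group B, Group B, Group B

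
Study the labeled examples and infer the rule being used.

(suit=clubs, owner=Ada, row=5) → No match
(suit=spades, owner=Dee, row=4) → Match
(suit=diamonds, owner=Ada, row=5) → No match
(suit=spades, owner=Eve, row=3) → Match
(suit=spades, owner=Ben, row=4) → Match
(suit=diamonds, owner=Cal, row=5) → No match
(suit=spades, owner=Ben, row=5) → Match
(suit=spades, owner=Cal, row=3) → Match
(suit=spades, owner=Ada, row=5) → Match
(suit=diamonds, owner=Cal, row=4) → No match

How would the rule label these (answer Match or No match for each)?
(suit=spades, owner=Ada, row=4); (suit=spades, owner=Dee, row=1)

The rule appears to be: suit is spades.
(suit=spades, owner=Ada, row=4): suit is spades, has this property → Match.
(suit=spades, owner=Dee, row=1): suit is spades, has this property → Match.

Match, Match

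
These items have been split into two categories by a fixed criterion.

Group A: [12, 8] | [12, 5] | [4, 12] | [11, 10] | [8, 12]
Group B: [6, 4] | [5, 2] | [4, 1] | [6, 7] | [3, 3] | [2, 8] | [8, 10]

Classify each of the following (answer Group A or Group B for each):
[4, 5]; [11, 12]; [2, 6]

Group B, Group A, Group B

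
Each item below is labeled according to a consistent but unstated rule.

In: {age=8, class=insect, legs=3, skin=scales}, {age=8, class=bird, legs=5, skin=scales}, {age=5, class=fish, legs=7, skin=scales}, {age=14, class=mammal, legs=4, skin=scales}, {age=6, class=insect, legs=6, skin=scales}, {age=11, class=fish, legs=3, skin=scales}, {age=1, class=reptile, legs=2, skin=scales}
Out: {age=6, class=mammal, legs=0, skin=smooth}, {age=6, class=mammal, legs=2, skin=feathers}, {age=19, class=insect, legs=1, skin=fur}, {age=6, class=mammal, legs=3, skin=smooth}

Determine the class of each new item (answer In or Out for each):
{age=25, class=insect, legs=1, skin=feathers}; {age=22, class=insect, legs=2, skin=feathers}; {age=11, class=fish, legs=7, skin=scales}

Comparing the two groups points to one rule — skin is scales.

Out, Out, In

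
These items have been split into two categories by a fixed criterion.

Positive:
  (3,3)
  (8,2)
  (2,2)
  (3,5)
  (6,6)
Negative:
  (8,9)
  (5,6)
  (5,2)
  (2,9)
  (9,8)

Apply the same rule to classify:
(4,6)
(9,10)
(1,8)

Positive, Negative, Negative

The rule appears to be: sum is even.
(4,6): 4+6 = 10, checks out → Positive.
(9,10): 9+10 = 19, does not pass → Negative.
(1,8): 1+8 = 9, does not pass → Negative.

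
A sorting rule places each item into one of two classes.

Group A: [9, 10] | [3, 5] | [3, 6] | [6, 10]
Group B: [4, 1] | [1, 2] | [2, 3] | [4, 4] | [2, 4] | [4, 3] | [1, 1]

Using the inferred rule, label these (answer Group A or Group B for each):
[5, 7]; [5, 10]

Group A, Group A

The simplest hypothesis consistent with all the labels is: second ≥ 5.
[5, 7]: Group A (second 7). [5, 10]: Group A (second 10).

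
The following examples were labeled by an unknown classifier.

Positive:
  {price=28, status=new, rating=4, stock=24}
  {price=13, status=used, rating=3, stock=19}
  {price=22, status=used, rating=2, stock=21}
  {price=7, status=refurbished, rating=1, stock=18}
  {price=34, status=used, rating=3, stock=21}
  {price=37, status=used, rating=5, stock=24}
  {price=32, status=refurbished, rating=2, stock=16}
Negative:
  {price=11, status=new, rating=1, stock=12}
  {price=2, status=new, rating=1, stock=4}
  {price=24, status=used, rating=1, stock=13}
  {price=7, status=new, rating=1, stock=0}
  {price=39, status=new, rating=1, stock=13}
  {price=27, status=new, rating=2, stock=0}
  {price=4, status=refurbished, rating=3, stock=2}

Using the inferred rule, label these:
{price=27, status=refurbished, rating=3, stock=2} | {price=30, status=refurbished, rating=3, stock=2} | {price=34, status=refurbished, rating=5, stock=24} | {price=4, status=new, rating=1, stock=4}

Negative, Negative, Positive, Negative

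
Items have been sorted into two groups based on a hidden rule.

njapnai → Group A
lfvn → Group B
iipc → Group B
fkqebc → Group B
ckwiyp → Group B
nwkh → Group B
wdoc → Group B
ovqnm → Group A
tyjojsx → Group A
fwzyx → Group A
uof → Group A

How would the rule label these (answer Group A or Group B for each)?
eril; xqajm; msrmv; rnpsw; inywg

Group B, Group A, Group A, Group A, Group A

'Group A' ⟺ odd length.
eril: length 4 — does not satisfy this, so Group B.
xqajm: length 5 — checks out, so Group A.
msrmv: length 5 — checks out, so Group A.
rnpsw: length 5 — checks out, so Group A.
inywg: length 5 — checks out, so Group A.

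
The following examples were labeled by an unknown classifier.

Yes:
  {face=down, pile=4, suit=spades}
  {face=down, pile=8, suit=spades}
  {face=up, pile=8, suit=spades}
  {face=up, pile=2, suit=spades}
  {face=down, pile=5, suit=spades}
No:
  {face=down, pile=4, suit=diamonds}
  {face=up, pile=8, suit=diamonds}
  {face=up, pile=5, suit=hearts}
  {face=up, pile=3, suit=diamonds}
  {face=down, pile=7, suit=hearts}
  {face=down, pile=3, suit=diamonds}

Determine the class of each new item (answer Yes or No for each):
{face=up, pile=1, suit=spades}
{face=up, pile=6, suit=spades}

Yes, Yes

The simplest hypothesis consistent with all the labels is: suit is spades.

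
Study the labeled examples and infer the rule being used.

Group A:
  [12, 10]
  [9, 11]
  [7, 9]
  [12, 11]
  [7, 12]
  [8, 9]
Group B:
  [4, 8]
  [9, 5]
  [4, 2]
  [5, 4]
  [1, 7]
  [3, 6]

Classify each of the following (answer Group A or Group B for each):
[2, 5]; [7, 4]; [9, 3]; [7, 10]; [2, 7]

Rule: sum ≥ 16. This holds for each 'Group A' example and fails for each 'Group B' one.
[2, 5]: 2+5 = 7, doesn't qualify → Group B.
[7, 4]: 7+4 = 11, doesn't qualify → Group B.
[9, 3]: 9+3 = 12, doesn't qualify → Group B.
[7, 10]: 7+10 = 17, has this property → Group A.
[2, 7]: 2+7 = 9, doesn't qualify → Group B.

Group B, Group B, Group B, Group A, Group B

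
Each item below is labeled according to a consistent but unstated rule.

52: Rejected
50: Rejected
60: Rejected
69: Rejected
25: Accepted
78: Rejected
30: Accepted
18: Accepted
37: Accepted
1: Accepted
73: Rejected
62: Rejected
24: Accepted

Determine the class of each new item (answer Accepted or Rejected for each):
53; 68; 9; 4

Every 'Accepted' example satisfies: at most 37. None of the 'Rejected' examples do.
53 → 53 > 37 → Rejected.
68 → 68 > 37 → Rejected.
9 → 9 ≤ 37 → Accepted.
4 → 4 ≤ 37 → Accepted.

Rejected, Rejected, Accepted, Accepted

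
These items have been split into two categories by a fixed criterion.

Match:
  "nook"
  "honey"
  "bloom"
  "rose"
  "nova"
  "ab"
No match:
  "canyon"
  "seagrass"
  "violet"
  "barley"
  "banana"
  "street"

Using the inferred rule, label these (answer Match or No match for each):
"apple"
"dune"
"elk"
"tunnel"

Match, Match, Match, No match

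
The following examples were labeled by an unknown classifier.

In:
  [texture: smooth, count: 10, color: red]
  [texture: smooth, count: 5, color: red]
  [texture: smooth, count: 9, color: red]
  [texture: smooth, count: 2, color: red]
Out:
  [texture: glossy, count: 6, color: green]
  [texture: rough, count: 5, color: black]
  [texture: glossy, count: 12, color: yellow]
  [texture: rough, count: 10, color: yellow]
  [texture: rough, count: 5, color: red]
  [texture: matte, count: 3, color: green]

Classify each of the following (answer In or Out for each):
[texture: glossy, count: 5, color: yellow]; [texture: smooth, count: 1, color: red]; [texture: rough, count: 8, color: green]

The simplest hypothesis consistent with all the labels is: texture is smooth.
[texture: glossy, count: 5, color: yellow]: texture is glossy — doesn't match, so Out. [texture: smooth, count: 1, color: red]: texture is smooth — satisfies this, so In. [texture: rough, count: 8, color: green]: texture is rough — doesn't match, so Out.

Out, In, Out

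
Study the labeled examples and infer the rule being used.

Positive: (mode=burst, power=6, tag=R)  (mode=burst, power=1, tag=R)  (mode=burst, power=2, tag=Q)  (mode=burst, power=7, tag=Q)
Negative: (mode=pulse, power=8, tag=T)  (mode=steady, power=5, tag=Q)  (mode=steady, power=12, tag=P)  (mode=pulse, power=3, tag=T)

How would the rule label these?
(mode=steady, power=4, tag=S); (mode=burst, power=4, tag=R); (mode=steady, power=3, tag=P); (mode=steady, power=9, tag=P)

Negative, Positive, Negative, Negative

The simplest hypothesis consistent with all the labels is: mode is burst.
Negative: (mode=steady, power=4, tag=S), since mode is steady. Positive: (mode=burst, power=4, tag=R), since mode is burst. Negative: (mode=steady, power=3, tag=P), since mode is steady. Negative: (mode=steady, power=9, tag=P), since mode is steady.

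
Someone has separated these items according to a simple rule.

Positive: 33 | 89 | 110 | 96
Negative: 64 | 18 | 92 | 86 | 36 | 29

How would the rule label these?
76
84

The common property of the 'Positive' items is: ≡ 5 (mod 7). No 'Negative' item has it.
76 → 76 mod 7 = 6 → Negative.
84 → 84 mod 7 = 0 → Negative.

Negative, Negative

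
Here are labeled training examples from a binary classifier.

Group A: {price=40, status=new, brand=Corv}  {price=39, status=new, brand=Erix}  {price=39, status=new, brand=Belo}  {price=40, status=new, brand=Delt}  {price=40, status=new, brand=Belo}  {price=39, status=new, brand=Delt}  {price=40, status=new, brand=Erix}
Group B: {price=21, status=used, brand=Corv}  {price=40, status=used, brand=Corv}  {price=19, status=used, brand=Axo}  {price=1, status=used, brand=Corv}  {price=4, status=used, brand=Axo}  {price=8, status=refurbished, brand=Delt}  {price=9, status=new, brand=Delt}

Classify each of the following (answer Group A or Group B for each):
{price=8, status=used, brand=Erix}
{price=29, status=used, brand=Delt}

Group B, Group B

Every 'Group A' example satisfies: status is new AND price ≥ 19. None of the 'Group B' examples do.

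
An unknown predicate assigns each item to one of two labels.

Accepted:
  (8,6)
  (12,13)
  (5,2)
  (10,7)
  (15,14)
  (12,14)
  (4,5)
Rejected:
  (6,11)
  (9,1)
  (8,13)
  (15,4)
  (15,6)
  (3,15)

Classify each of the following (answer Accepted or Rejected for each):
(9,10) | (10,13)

A rule that fits every label: |first − second| ≤ 3 — true of each 'Accepted' example, false of each 'Rejected' one.
(9,10): Accepted (|9−10| = 1).
(10,13): Accepted (|10−13| = 3).

Accepted, Accepted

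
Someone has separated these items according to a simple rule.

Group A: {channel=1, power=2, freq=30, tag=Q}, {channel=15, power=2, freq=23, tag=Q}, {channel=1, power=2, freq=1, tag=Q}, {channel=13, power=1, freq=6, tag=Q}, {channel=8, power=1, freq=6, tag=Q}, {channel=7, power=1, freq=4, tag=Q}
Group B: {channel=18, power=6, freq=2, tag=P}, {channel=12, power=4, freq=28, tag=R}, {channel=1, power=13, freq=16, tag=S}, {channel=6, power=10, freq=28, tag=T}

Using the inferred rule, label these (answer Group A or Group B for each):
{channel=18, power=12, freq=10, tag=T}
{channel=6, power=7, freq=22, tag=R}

Group B, Group B

A rule that fits every label: tag is Q — true of each 'Group A' example, false of each 'Group B' one.
{channel=18, power=12, freq=10, tag=T}: Group B (tag is T).
{channel=6, power=7, freq=22, tag=R}: Group B (tag is R).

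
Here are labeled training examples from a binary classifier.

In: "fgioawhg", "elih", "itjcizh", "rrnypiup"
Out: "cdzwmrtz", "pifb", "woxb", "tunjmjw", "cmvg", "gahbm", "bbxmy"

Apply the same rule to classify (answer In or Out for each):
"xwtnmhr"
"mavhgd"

'In' ⟺ has ≥ 2 vowels.
"xwtnmhr": 0 vowels, does not satisfy this → Out. "mavhgd": 1 vowel, does not satisfy this → Out.

Out, Out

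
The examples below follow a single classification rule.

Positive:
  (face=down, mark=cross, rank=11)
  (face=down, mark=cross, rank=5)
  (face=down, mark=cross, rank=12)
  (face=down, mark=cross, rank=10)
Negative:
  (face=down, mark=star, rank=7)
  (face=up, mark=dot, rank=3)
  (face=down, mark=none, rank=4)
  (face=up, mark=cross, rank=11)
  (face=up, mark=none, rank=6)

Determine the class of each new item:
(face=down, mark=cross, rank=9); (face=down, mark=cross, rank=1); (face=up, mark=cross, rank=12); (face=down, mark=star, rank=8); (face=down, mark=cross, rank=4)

Positive, Positive, Negative, Negative, Positive

Rule: mark is cross AND face is down. This holds for each 'Positive' example and fails for each 'Negative' one.
Positive: (face=down, mark=cross, rank=9), since mark is cross, face is down.
Positive: (face=down, mark=cross, rank=1), since mark is cross, face is down.
Negative: (face=up, mark=cross, rank=12), since mark is cross, face is up.
Negative: (face=down, mark=star, rank=8), since mark is star, face is down.
Positive: (face=down, mark=cross, rank=4), since mark is cross, face is down.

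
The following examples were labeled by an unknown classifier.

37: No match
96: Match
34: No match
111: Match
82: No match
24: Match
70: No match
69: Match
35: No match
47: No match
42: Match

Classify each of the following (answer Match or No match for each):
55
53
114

No match, No match, Match

Rule: multiple of 3. This holds for each 'Match' example and fails for each 'No match' one.
55: 55 = 3·18 + 1, lacks this property → No match. 53: 53 = 3·17 + 2, lacks this property → No match. 114: 114 = 3·38, has this property → Match.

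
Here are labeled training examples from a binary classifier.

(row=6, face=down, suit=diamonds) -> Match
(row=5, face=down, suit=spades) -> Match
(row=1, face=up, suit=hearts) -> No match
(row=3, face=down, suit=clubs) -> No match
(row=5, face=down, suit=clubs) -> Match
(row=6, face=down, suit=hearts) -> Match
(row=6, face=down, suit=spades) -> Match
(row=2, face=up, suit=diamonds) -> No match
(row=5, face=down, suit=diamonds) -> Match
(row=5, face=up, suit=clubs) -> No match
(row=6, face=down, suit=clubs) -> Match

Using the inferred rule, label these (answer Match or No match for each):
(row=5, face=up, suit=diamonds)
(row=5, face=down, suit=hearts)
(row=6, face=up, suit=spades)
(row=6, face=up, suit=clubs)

Rule: face is down AND row ≥ 5. This holds for each 'Match' example and fails for each 'No match' one.
No match: (row=5, face=up, suit=diamonds), since face is up, row = 5.
Match: (row=5, face=down, suit=hearts), since face is down, row = 5.
No match: (row=6, face=up, suit=spades), since face is up, row = 6.
No match: (row=6, face=up, suit=clubs), since face is up, row = 6.

No match, Match, No match, No match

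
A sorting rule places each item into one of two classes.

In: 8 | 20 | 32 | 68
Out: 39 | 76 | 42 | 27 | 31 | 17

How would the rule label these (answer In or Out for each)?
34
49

Checking candidate rules against both groups, what survives is: ≡ 2 (mod 6).

Out, Out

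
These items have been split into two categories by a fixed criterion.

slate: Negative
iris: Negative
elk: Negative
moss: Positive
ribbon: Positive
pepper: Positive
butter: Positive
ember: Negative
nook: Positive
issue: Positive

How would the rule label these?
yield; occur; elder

Negative, Positive, Negative

The common property of the 'Positive' items is: has a double letter. No 'Negative' item has it.
yield: no doubled letter, does not satisfy this → Negative. occur: 'cc' doubled, fits → Positive. elder: no doubled letter, does not satisfy this → Negative.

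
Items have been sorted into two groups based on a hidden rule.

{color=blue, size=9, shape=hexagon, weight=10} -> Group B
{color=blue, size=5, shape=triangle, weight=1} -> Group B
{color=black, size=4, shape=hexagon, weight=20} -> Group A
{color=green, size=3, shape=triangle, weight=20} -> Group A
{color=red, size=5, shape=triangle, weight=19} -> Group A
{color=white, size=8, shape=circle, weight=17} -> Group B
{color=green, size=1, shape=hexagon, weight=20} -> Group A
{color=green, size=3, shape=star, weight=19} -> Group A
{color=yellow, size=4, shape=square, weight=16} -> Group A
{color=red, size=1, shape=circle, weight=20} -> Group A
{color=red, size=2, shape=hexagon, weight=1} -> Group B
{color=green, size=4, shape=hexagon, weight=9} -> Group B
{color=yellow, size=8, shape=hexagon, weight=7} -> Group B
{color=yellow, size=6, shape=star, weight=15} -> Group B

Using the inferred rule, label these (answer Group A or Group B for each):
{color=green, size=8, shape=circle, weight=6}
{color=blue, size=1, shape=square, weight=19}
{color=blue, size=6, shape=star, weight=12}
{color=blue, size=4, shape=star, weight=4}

The common property of the 'Group A' items is: weight ≥ 10 AND size ≤ 5. No 'Group B' item has it.
{color=green, size=8, shape=circle, weight=6}: Group B (weight = 6, size = 8). {color=blue, size=1, shape=square, weight=19}: Group A (weight = 19, size = 1). {color=blue, size=6, shape=star, weight=12}: Group B (weight = 12, size = 6). {color=blue, size=4, shape=star, weight=4}: Group B (weight = 4, size = 4).

Group B, Group A, Group B, Group B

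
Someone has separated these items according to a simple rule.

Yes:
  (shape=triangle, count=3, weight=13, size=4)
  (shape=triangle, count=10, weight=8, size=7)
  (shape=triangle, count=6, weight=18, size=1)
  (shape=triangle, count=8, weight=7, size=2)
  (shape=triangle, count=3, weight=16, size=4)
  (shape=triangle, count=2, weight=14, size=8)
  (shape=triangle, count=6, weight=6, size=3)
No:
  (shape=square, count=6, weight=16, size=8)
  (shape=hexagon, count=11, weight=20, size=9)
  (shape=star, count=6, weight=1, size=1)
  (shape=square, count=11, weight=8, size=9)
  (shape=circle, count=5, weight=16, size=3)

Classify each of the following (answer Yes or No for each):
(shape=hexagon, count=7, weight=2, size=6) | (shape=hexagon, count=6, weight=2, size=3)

A rule that fits every label: shape is triangle — true of each 'Yes' example, false of each 'No' one.
(shape=hexagon, count=7, weight=2, size=6): No (shape is hexagon).
(shape=hexagon, count=6, weight=2, size=3): No (shape is hexagon).

No, No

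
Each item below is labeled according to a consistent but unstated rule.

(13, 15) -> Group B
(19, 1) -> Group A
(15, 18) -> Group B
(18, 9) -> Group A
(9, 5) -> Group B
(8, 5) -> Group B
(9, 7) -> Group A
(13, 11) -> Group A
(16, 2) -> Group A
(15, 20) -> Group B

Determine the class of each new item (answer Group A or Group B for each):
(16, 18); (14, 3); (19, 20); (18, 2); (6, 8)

The classifier is using: first > second AND sum ≥ 16.
Group B: (16, 18), since 16 < 18, 16+18 = 34.
Group A: (14, 3), since 14 > 3, 14+3 = 17.
Group B: (19, 20), since 19 < 20, 19+20 = 39.
Group A: (18, 2), since 18 > 2, 18+2 = 20.
Group B: (6, 8), since 6 < 8, 6+8 = 14.

Group B, Group A, Group B, Group A, Group B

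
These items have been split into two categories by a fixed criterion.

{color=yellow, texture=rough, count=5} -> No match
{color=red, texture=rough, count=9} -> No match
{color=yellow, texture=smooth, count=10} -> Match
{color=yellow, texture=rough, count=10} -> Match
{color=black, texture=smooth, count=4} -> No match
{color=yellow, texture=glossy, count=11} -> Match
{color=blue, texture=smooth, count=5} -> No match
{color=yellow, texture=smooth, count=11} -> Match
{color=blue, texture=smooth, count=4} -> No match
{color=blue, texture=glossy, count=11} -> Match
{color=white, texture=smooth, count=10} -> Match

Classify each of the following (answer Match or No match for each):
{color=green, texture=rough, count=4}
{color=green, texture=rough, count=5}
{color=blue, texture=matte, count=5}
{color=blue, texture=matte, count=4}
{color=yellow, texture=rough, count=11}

One predicate separates the groups cleanly: count ≥ 10.

No match, No match, No match, No match, Match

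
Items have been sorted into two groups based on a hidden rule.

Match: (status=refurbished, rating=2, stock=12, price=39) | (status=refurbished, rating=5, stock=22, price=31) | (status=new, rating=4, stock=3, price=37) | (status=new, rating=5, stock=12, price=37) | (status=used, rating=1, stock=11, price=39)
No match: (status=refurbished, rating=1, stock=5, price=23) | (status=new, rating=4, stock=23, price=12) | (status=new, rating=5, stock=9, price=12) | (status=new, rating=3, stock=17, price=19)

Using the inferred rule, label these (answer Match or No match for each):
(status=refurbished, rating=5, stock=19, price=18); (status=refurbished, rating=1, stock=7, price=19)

The rule appears to be: price ≥ 31.
(status=refurbished, rating=5, stock=19, price=18): price = 18, fails this test → No match. (status=refurbished, rating=1, stock=7, price=19): price = 19, fails this test → No match.

No match, No match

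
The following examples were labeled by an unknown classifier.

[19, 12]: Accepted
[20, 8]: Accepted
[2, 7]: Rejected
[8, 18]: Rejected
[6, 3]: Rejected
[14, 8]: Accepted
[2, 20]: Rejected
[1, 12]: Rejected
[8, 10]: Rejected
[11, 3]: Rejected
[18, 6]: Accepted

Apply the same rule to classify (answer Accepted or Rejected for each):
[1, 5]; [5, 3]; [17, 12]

The rule appears to be: first ≥ 12.
[1, 5] — first 1, hence Rejected.
[5, 3] — first 5, hence Rejected.
[17, 12] — first 17, hence Accepted.

Rejected, Rejected, Accepted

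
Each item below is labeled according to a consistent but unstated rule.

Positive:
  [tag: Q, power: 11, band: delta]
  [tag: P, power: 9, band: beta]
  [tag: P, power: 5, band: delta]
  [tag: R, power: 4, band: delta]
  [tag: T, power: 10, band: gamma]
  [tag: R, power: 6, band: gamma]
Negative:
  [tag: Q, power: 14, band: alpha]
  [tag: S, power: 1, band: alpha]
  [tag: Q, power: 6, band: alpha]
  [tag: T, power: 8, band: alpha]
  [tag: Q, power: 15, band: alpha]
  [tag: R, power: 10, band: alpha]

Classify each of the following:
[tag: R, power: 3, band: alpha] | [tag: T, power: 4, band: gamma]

Negative, Positive

Rule: band is not alpha. This holds for each 'Positive' example and fails for each 'Negative' one.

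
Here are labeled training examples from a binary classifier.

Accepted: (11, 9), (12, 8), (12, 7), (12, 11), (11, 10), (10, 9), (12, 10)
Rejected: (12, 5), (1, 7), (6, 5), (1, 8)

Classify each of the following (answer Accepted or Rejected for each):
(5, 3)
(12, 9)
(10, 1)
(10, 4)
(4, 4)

Rejected, Accepted, Rejected, Rejected, Rejected

All 'Accepted' examples share one property — sum ≥ 19 — and every 'Rejected' example lacks it.
(5, 3) — 5+3 = 8, hence Rejected. (12, 9) — 12+9 = 21, hence Accepted. (10, 1) — 10+1 = 11, hence Rejected. (10, 4) — 10+4 = 14, hence Rejected. (4, 4) — 4+4 = 8, hence Rejected.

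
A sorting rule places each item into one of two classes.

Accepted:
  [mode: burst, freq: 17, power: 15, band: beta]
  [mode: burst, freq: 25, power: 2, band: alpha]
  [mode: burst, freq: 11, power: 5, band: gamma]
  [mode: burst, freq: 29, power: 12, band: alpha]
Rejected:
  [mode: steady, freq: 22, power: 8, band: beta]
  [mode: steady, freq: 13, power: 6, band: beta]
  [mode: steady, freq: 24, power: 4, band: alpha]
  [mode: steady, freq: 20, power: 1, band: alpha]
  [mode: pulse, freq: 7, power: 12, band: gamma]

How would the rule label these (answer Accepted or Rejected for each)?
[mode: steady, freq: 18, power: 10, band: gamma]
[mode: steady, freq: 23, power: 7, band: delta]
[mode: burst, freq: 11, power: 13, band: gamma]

Rejected, Rejected, Accepted

The pattern is that an item is 'Accepted' exactly when: mode is burst.
[mode: steady, freq: 18, power: 10, band: gamma] → mode is steady → Rejected. [mode: steady, freq: 23, power: 7, band: delta] → mode is steady → Rejected. [mode: burst, freq: 11, power: 13, band: gamma] → mode is burst → Accepted.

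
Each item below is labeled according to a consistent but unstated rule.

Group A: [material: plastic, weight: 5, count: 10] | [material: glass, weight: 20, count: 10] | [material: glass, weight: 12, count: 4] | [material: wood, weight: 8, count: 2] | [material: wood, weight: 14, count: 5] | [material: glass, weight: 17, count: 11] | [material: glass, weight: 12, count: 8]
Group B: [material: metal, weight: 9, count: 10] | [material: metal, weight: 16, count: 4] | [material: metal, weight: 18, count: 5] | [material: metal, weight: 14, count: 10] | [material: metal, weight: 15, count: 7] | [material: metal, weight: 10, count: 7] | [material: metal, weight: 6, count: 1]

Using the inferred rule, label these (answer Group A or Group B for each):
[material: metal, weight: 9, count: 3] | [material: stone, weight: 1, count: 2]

Group B, Group A

One predicate separates the groups cleanly: material is not metal.
[material: metal, weight: 9, count: 3]: Group B (material is metal). [material: stone, weight: 1, count: 2]: Group A (material is stone).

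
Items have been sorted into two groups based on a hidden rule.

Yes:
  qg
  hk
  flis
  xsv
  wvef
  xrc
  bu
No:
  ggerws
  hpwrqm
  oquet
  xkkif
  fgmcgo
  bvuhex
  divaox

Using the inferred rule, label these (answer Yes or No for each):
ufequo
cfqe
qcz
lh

No, Yes, Yes, Yes

The simplest hypothesis consistent with all the labels is: length ≤ 4.
ufequo: length 6, does not pass → No. cfqe: length 4, matches → Yes. qcz: length 3, matches → Yes. lh: length 2, matches → Yes.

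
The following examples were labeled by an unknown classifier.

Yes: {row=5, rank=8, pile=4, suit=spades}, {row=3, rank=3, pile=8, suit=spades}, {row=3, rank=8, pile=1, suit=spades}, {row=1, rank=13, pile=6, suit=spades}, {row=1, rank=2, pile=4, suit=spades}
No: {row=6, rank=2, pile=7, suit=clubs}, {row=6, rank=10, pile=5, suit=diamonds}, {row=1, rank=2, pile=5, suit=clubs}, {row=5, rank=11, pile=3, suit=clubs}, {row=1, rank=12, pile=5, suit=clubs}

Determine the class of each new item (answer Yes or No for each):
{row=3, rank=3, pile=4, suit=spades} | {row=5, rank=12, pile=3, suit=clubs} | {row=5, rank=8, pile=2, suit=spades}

Yes, No, Yes

Looking at the examples, the only property every 'Yes' case has and every 'No' case lacks is: suit is spades.
{row=3, rank=3, pile=4, suit=spades} — suit is spades, hence Yes.
{row=5, rank=12, pile=3, suit=clubs} — suit is clubs, hence No.
{row=5, rank=8, pile=2, suit=spades} — suit is spades, hence Yes.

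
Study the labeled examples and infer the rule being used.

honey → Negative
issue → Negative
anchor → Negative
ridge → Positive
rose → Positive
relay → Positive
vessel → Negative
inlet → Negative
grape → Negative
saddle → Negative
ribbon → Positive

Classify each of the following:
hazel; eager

The distinguishing property — starts with 'r' — holds for all the 'Positive' cases and none of the 'Negative' cases.

Negative, Negative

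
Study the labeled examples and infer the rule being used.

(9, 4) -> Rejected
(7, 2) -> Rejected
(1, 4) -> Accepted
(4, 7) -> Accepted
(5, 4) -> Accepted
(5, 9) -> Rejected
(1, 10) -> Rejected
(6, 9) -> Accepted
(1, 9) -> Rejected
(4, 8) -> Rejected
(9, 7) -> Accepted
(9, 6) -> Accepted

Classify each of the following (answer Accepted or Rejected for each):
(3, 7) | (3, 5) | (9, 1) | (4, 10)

The distinguishing property — |first − second| ≤ 3 — holds for all the 'Accepted' cases and none of the 'Rejected' cases.
(3, 7): Rejected (|3−7| = 4).
(3, 5): Accepted (|3−5| = 2).
(9, 1): Rejected (|9−1| = 8).
(4, 10): Rejected (|4−10| = 6).

Rejected, Accepted, Rejected, Rejected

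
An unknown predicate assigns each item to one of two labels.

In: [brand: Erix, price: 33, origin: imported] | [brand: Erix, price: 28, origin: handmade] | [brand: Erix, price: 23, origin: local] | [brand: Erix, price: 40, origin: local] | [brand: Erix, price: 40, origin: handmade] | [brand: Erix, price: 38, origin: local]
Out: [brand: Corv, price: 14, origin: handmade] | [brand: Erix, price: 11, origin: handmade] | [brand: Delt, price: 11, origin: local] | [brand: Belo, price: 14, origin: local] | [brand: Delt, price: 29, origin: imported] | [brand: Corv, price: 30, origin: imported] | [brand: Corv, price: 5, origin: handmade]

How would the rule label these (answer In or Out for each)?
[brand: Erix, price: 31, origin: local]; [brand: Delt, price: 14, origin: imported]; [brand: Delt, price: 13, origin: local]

In, Out, Out

The common property of the 'In' items is: brand is Erix AND price ≥ 14. No 'Out' item has it.
[brand: Erix, price: 31, origin: local]: brand is Erix, price = 31, satisfies this → In.
[brand: Delt, price: 14, origin: imported]: brand is Delt, price = 14, doesn't qualify → Out.
[brand: Delt, price: 13, origin: local]: brand is Delt, price = 13, doesn't qualify → Out.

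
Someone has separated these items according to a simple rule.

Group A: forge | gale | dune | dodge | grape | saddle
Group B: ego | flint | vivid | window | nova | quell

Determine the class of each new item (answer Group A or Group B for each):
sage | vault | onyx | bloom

The rule appears to be: ends with 'e'.

Group A, Group B, Group B, Group B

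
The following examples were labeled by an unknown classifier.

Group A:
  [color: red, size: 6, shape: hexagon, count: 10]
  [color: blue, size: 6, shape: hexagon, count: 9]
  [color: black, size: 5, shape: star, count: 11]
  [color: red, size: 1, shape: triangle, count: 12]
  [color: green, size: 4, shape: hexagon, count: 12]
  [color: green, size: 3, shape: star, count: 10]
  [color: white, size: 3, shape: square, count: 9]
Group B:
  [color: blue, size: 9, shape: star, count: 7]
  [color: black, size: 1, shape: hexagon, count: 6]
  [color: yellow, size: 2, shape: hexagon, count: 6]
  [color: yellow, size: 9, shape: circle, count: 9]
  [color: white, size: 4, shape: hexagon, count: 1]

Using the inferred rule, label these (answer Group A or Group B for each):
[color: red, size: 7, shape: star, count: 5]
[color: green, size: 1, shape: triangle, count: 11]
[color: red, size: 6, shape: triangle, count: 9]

The simplest hypothesis consistent with all the labels is: size ≤ 6 AND count ≥ 7.
[color: red, size: 7, shape: star, count: 5]: size = 7, count = 5 — does not fit, so Group B.
[color: green, size: 1, shape: triangle, count: 11]: size = 1, count = 11 — qualifies, so Group A.
[color: red, size: 6, shape: triangle, count: 9]: size = 6, count = 9 — qualifies, so Group A.

Group B, Group A, Group A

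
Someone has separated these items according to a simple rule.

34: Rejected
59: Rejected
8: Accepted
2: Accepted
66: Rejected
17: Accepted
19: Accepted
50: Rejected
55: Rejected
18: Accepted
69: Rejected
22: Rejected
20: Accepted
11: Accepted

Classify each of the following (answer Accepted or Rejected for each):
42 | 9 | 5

Rejected, Accepted, Accepted

All 'Accepted' examples share one property — at most 20 — and every 'Rejected' example lacks it.
42 → 42 > 20 → Rejected.
9 → 9 ≤ 20 → Accepted.
5 → 5 ≤ 20 → Accepted.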